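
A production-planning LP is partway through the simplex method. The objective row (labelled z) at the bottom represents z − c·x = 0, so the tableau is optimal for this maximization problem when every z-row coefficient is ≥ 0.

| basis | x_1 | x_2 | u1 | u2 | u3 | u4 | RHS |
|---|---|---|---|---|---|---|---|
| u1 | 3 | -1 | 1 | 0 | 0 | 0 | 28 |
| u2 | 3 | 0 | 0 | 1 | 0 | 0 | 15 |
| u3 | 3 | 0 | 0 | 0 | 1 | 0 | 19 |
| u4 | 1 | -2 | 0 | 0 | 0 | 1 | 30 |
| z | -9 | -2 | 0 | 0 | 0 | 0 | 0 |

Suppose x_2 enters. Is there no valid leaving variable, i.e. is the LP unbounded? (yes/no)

yes

Every constraint-row entry in column x_2 is ≤ 0, so increasing x_2 is unbounded.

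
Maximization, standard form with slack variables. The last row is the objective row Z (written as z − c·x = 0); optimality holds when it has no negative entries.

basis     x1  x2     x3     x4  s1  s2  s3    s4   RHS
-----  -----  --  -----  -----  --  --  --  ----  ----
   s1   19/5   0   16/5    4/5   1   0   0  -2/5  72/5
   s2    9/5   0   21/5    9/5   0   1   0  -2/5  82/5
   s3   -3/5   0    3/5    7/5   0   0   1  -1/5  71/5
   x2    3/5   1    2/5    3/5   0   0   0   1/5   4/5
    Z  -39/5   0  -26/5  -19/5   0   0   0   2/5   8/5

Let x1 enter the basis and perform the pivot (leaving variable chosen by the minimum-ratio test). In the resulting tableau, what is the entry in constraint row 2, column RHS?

14

Ratio test on column x1 — row 1: (72/5)/(19/5) = 72/19; row 2: (82/5)/(9/5) = 82/9; row 3: entry -3/5 ≤ 0; row 4: (4/5)/(3/5) = 4/3. Minimum is 4/3 at row 4 (x2 leaves); pivot element 3/5.
Divide row 4 by 3/5; eliminate column x1 from the other rows.
Row 2 update in column RHS: 82/5 − (9/5)·(4/3) = 14.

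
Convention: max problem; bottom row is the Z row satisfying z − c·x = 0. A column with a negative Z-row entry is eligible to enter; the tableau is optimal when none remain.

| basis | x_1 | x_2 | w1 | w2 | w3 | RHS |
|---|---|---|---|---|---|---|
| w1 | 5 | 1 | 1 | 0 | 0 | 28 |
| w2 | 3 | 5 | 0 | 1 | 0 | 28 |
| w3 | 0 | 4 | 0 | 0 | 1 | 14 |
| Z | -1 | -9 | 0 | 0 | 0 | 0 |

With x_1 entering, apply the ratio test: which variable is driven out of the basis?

w1

Column x_1 entries and ratios — w1: 28/5 = 28/5; w2: 28/3 = 28/3; w3: 0 ≤ 0, skip.
Smallest ratio is 28/5 in the row of w1, so w1 leaves.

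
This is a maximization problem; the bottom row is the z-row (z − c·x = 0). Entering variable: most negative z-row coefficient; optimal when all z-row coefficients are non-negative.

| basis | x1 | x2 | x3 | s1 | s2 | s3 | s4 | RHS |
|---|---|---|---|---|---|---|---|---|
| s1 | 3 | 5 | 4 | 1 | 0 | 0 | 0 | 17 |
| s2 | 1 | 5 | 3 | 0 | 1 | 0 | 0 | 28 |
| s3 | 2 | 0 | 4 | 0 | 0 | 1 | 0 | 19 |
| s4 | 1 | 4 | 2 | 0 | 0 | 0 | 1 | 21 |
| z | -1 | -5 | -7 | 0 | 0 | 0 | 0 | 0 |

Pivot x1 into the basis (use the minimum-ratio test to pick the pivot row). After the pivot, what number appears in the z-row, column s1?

Ratio test on column x1 — row 1: 17/3 = 17/3; row 2: 28/1 = 28; row 3: 19/2 = 19/2; row 4: 21/1 = 21. Minimum is 17/3 at row 1 (s1 leaves); pivot element 3.
Divide row 1 by 3; eliminate column x1 from the other rows.
z-row update in column s1: 0 − (-1)·(1/3) = 1/3.

1/3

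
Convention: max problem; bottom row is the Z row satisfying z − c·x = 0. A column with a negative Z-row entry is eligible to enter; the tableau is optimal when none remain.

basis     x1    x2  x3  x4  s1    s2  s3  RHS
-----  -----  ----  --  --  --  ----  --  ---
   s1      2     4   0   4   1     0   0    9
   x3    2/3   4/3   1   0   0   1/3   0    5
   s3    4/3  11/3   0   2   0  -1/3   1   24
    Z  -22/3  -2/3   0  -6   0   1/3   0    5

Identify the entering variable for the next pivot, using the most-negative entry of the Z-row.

x1

Negative Z-row entries: x1: -22/3, x2: -2/3, x4: -6.
The most negative is -22/3 in column x1, so x1 enters.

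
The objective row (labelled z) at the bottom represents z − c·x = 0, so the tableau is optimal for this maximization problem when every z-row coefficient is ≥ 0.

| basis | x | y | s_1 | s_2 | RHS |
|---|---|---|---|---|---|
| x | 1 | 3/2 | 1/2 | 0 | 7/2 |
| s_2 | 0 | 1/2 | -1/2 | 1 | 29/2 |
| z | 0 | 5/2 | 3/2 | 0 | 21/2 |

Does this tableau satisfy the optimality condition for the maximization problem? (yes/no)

Every z-row coefficient is ≥ 0, so the tableau is optimal.

yes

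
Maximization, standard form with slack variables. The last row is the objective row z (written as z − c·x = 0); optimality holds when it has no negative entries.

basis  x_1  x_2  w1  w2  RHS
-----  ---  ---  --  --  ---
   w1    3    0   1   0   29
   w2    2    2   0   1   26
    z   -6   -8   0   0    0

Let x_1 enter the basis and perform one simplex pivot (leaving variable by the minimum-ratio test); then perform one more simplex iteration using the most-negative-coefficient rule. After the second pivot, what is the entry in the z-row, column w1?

Ratio test on column x_1 — row 1: 29/3 = 29/3; row 2: 26/2 = 13. Minimum is 29/3 at row 1 (w1 leaves); pivot element 3.
Divide row 1 by 3; eliminate column x_1 from the other rows.
Second iteration: most negative z-row entry is -8 in column x_2, so x_2 enters.
Ratio test on column x_2 — row 1: entry 0 ≤ 0; row 2: (20/3)/2 = 10/3. Minimum is 10/3 at row 2 (w2 leaves); pivot element 2.
Divide row 2 by 2; eliminate column x_2 from the other rows.
After both pivots, the entry at the z-row, column w1 is -2/3.

-2/3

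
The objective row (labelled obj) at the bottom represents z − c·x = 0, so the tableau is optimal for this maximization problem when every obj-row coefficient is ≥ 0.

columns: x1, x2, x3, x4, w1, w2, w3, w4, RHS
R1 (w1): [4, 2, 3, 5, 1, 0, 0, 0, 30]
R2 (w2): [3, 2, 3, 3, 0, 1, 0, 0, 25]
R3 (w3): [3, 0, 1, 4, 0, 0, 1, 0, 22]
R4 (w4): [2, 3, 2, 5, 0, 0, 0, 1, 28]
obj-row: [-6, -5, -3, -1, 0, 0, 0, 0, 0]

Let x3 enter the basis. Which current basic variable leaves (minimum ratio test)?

w2

Column x3 entries and ratios — w1: 30/3 = 10; w2: 25/3 = 25/3; w3: 22/1 = 22; w4: 28/2 = 14.
Smallest ratio is 25/3 in the row of w2, so w2 leaves.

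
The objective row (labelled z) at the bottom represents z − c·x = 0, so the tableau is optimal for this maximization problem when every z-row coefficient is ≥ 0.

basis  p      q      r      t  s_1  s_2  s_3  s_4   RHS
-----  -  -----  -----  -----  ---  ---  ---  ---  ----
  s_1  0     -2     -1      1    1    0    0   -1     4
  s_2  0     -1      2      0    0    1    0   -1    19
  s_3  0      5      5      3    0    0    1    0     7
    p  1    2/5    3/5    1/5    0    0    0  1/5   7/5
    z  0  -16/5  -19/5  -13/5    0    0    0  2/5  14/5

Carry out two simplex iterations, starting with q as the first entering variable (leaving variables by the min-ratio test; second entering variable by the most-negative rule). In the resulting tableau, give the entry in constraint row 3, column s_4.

Ratio test on column q — row 1: entry -2 ≤ 0; row 2: entry -1 ≤ 0; row 3: 7/5 = 7/5; row 4: (7/5)/(2/5) = 7/2. Minimum is 7/5 at row 3 (s_3 leaves); pivot element 5.
Divide row 3 by 5; eliminate column q from the other rows.
Second iteration: most negative z-row entry is -17/25 in column t, so t enters.
Ratio test on column t — row 1: (34/5)/(11/5) = 34/11; row 2: (102/5)/(3/5) = 34; row 3: (7/5)/(3/5) = 7/3; row 4: entry -1/25 ≤ 0. Minimum is 7/3 at row 3 (q leaves); pivot element 3/5.
Divide row 3 by 3/5; eliminate column t from the other rows.
After both pivots, the entry at constraint row 3, column s_4 is 0.

0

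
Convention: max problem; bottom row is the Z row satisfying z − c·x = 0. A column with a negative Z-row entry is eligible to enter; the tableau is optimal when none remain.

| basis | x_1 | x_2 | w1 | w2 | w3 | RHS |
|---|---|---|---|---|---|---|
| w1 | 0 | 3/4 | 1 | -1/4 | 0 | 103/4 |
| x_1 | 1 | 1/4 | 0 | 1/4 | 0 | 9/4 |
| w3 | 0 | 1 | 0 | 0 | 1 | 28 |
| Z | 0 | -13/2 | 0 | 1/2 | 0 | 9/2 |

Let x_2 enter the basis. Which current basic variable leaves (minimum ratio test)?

Column x_2 entries and ratios — w1: (103/4)/(3/4) = 103/3; x_1: (9/4)/(1/4) = 9; w3: 28/1 = 28.
Smallest ratio is 9 in the row of x_1, so x_1 leaves.

x_1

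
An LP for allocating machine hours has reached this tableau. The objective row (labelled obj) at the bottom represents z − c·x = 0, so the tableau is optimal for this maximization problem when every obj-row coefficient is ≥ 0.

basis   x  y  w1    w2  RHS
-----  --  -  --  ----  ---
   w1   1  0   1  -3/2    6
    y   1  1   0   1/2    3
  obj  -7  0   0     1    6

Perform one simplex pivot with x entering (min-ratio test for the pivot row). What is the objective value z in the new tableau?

27

Ratio test on column x — row 1: 6/1 = 6; row 2: 3/1 = 3. Minimum is 3 at row 2 (y leaves); pivot element 1.
Pivot on row 2; the obj-row RHS becomes 6 − (-7)·3 = 27.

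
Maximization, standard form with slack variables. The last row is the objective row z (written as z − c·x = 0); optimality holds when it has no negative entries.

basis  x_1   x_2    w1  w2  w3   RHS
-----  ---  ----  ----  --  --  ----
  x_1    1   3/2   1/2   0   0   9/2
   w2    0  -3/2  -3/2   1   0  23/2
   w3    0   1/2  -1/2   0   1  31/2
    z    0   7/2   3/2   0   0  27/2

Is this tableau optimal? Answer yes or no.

Every z-row coefficient is ≥ 0, so the tableau is optimal.

yes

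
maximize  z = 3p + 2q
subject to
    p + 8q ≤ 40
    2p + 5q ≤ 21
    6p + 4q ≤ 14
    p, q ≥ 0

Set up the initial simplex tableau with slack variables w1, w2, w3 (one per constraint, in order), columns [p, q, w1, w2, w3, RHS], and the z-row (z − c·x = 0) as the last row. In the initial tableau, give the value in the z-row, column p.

The z-row carries the negated objective coefficients: the p entry is -3.

-3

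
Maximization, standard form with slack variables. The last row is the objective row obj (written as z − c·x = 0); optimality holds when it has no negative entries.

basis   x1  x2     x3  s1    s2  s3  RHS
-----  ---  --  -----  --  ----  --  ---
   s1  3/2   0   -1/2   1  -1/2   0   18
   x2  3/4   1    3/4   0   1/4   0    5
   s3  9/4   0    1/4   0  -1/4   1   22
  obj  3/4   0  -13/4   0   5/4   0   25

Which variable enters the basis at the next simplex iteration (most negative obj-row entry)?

Negative obj-row entries: x3: -13/4.
The most negative is -13/4 in column x3, so x3 enters.

x3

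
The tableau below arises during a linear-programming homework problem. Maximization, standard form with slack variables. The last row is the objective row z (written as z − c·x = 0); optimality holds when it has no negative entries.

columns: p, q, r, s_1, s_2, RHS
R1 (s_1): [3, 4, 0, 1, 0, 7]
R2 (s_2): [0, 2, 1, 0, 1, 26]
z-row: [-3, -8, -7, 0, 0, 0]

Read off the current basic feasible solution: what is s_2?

26

s_2 is basic (row 2); its value is the RHS of that row, 26.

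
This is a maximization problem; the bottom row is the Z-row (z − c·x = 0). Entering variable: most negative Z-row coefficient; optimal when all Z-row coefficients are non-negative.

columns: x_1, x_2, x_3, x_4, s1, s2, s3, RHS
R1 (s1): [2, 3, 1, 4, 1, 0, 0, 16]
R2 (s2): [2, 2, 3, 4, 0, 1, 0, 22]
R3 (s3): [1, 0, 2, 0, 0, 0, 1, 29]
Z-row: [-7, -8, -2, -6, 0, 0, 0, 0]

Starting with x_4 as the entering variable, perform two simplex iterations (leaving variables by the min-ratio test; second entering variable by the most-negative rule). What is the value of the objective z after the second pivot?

Ratio test on column x_4 — row 1: 16/4 = 4; row 2: 22/4 = 11/2; row 3: entry 0 ≤ 0. Minimum is 4 at row 1 (s1 leaves); pivot element 4.
Pivot on row 1; the Z-row RHS becomes 0 − (-6)·4 = 24.
Next entering variable (most negative Z-row entry -4): x_1.
Ratio test on column x_1 — row 1: 4/(1/2) = 8; row 2: entry 0 ≤ 0; row 3: 29/1 = 29. Minimum is 8 at row 1 (x_4 leaves); pivot element 1/2.
After the second pivot the Z-row RHS is 24 − (-4)·8 = 56.

56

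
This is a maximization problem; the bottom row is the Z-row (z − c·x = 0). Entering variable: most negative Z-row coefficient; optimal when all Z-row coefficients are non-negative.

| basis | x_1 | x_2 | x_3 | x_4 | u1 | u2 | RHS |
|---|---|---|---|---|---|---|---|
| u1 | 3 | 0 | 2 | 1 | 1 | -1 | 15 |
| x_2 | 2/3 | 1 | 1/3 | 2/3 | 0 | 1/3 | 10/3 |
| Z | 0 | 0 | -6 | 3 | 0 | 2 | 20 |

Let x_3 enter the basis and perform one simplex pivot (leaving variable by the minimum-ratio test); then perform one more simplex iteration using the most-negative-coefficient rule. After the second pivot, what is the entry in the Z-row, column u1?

Ratio test on column x_3 — row 1: 15/2 = 15/2; row 2: (10/3)/(1/3) = 10. Minimum is 15/2 at row 1 (u1 leaves); pivot element 2.
Divide row 1 by 2; eliminate column x_3 from the other rows.
Second iteration: most negative Z-row entry is -1 in column u2, so u2 enters.
Ratio test on column u2 — row 1: entry -1/2 ≤ 0; row 2: (5/6)/(1/2) = 5/3. Minimum is 5/3 at row 2 (x_2 leaves); pivot element 1/2.
Divide row 2 by 1/2; eliminate column u2 from the other rows.
After both pivots, the entry at the Z-row, column u1 is 8/3.

8/3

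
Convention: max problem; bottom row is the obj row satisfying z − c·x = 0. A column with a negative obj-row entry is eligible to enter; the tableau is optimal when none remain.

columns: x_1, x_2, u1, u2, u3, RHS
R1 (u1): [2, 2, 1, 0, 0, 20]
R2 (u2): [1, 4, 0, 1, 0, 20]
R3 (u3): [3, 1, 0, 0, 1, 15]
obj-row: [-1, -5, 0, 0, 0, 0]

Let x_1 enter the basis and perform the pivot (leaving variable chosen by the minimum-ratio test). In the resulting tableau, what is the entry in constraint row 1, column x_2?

4/3

Ratio test on column x_1 — row 1: 20/2 = 10; row 2: 20/1 = 20; row 3: 15/3 = 5. Minimum is 5 at row 3 (u3 leaves); pivot element 3.
Divide row 3 by 3; eliminate column x_1 from the other rows.
Row 1 update in column x_2: 2 − 2·(1/3) = 4/3.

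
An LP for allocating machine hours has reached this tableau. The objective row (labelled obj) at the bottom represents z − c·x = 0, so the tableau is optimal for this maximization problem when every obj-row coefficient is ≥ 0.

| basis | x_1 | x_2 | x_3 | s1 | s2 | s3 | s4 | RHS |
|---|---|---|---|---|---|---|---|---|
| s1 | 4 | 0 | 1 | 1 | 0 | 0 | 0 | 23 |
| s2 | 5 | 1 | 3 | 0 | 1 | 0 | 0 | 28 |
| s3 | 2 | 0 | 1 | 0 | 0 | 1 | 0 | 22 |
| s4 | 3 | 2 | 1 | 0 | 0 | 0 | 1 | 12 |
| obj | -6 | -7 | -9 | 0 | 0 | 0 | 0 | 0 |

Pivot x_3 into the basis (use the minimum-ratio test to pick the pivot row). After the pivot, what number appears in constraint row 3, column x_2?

Ratio test on column x_3 — row 1: 23/1 = 23; row 2: 28/3 = 28/3; row 3: 22/1 = 22; row 4: 12/1 = 12. Minimum is 28/3 at row 2 (s2 leaves); pivot element 3.
Divide row 2 by 3; eliminate column x_3 from the other rows.
Row 3 update in column x_2: 0 − 1·(1/3) = -1/3.

-1/3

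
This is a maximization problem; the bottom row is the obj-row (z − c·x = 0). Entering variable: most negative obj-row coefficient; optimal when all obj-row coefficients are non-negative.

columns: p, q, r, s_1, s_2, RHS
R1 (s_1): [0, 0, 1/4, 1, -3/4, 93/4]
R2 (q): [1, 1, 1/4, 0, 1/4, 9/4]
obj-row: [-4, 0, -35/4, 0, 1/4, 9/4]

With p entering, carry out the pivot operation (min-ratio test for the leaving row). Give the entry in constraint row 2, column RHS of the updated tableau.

Ratio test on column p — row 1: entry 0 ≤ 0; row 2: (9/4)/1 = 9/4. Minimum is 9/4 at row 2 (q leaves); pivot element 1.
Divide row 2 by 1; eliminate column p from the other rows.
In the new row 2, the RHS entry is the old entry divided by the pivot: (9/4)/1 = 9/4.

9/4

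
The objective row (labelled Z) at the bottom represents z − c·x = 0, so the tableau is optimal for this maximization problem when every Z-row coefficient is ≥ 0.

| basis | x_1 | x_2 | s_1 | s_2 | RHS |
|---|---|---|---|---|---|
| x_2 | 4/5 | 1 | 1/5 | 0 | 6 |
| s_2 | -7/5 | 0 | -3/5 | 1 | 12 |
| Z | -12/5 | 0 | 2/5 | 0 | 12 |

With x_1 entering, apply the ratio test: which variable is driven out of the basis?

Column x_1 entries and ratios — x_2: 6/(4/5) = 15/2; s_2: -7/5 ≤ 0, skip.
Smallest ratio is 15/2 in the row of x_2, so x_2 leaves.

x_2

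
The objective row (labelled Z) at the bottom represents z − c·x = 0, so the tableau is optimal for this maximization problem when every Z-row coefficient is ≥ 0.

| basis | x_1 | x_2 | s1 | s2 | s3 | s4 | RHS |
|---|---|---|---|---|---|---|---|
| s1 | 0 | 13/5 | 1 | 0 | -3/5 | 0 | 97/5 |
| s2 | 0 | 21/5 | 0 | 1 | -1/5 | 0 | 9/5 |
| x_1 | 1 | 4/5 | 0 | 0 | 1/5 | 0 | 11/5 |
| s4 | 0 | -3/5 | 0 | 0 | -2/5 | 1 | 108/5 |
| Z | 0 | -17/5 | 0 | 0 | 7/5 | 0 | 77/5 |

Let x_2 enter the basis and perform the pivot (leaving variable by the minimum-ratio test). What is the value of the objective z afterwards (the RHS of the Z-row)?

118/7

Ratio test on column x_2 — row 1: (97/5)/(13/5) = 97/13; row 2: (9/5)/(21/5) = 3/7; row 3: (11/5)/(4/5) = 11/4; row 4: entry -3/5 ≤ 0. Minimum is 3/7 at row 2 (s2 leaves); pivot element 21/5.
Pivot on row 2; the Z-row RHS becomes 77/5 − (-17/5)·(3/7) = 118/7.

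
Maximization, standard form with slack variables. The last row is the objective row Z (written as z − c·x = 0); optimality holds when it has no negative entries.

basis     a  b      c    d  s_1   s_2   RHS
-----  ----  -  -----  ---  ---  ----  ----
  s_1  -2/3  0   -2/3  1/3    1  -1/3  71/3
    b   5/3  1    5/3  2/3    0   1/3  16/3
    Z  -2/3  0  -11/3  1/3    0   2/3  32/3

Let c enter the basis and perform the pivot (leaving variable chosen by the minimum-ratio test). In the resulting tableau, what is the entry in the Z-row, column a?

Ratio test on column c — row 1: entry -2/3 ≤ 0; row 2: (16/3)/(5/3) = 16/5. Minimum is 16/5 at row 2 (b leaves); pivot element 5/3.
Divide row 2 by 5/3; eliminate column c from the other rows.
Z-row update in column a: -2/3 − (-11/3)·1 = 3.

3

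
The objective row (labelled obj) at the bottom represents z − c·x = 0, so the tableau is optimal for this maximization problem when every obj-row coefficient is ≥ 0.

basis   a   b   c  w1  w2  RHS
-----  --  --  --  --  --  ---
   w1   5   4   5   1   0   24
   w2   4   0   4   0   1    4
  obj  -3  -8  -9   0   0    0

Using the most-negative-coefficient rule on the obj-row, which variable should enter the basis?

Negative obj-row entries: a: -3, b: -8, c: -9.
The most negative is -9 in column c, so c enters.

c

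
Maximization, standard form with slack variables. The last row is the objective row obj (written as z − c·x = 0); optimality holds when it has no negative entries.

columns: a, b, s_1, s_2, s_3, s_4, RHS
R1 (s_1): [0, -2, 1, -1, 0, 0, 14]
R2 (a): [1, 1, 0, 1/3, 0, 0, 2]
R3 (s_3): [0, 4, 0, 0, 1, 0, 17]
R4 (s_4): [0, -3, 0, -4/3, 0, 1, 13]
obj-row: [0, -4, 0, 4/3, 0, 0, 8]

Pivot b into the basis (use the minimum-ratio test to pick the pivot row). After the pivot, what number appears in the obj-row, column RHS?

Ratio test on column b — row 1: entry -2 ≤ 0; row 2: 2/1 = 2; row 3: 17/4 = 17/4; row 4: entry -3 ≤ 0. Minimum is 2 at row 2 (a leaves); pivot element 1.
Divide row 2 by 1; eliminate column b from the other rows.
obj-row update in column RHS: 8 − (-4)·2 = 16.

16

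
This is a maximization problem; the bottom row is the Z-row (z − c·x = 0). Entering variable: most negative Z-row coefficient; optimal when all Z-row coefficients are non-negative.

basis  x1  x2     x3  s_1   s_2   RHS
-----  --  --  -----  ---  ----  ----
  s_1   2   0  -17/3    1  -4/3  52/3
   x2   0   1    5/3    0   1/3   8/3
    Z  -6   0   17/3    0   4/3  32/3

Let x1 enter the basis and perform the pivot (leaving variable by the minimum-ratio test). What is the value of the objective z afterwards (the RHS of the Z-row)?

Ratio test on column x1 — row 1: (52/3)/2 = 26/3; row 2: entry 0 ≤ 0. Minimum is 26/3 at row 1 (s_1 leaves); pivot element 2.
Pivot on row 1; the Z-row RHS becomes 32/3 − (-6)·(26/3) = 188/3.

188/3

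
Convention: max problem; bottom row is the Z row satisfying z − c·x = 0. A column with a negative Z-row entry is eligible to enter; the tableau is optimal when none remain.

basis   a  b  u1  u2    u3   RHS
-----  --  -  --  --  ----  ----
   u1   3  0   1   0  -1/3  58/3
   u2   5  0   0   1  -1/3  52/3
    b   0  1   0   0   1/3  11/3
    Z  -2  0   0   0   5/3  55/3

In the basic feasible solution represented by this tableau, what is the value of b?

b is basic (row 3); its value is the RHS of that row, 11/3.

11/3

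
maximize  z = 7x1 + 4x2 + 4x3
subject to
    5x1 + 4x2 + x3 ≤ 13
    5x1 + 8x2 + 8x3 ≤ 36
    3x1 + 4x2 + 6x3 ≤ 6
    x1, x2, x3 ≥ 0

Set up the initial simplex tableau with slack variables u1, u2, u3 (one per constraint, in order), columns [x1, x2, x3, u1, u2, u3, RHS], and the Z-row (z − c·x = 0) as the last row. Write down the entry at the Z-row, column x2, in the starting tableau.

The Z-row carries the negated objective coefficients: the x2 entry is -4.

-4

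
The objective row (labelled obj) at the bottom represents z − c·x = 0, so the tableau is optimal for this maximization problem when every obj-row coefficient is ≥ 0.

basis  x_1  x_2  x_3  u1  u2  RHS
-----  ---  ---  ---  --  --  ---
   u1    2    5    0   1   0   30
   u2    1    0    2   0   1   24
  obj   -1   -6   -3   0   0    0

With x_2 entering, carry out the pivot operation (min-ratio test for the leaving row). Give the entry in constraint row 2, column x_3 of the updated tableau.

Ratio test on column x_2 — row 1: 30/5 = 6; row 2: entry 0 ≤ 0. Minimum is 6 at row 1 (u1 leaves); pivot element 5.
Divide row 1 by 5; eliminate column x_2 from the other rows.
Row 2 update in column x_3: 2 − 0·0 = 2.

2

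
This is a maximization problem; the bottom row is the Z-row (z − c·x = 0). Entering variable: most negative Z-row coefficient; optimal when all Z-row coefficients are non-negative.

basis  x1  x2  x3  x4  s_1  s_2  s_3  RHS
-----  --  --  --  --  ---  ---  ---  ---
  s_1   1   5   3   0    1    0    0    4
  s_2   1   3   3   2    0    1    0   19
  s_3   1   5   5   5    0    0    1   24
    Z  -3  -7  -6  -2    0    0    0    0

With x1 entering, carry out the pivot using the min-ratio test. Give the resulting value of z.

Ratio test on column x1 — row 1: 4/1 = 4; row 2: 19/1 = 19; row 3: 24/1 = 24. Minimum is 4 at row 1 (s_1 leaves); pivot element 1.
Pivot on row 1; the Z-row RHS becomes 0 − (-3)·4 = 12.

12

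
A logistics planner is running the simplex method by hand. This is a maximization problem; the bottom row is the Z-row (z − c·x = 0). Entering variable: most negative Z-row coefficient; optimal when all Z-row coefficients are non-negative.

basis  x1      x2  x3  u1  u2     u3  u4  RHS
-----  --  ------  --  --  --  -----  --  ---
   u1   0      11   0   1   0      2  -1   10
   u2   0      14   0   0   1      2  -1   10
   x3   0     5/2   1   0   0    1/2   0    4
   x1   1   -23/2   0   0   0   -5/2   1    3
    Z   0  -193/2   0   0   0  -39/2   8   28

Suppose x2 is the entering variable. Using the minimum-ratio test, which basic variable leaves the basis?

u2

Column x2 entries and ratios — u1: 10/11 = 10/11; u2: 10/14 = 5/7; x3: 4/(5/2) = 8/5; x1: -23/2 ≤ 0, skip.
Smallest ratio is 5/7 in the row of u2, so u2 leaves.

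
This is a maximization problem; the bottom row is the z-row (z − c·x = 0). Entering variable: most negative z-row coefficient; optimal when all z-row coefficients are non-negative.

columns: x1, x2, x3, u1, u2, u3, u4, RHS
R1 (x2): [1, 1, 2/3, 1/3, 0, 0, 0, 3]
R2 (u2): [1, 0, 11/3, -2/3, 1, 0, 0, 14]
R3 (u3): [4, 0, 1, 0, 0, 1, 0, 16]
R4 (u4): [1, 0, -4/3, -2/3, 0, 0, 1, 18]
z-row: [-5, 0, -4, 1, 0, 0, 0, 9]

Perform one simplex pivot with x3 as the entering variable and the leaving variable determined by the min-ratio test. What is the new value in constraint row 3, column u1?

Ratio test on column x3 — row 1: 3/(2/3) = 9/2; row 2: 14/(11/3) = 42/11; row 3: 16/1 = 16; row 4: entry -4/3 ≤ 0. Minimum is 42/11 at row 2 (u2 leaves); pivot element 11/3.
Divide row 2 by 11/3; eliminate column x3 from the other rows.
Row 3 update in column u1: 0 − 1·(-2/11) = 2/11.

2/11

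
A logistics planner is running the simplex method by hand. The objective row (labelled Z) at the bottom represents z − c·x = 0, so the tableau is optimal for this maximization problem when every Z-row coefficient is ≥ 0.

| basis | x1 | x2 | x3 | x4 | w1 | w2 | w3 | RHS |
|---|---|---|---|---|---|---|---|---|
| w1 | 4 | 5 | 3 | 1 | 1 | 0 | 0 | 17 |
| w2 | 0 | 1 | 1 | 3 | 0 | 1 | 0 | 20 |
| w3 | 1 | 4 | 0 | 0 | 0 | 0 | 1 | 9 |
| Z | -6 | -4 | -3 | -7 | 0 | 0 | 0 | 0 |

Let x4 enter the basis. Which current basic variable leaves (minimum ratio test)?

w2

Column x4 entries and ratios — w1: 17/1 = 17; w2: 20/3 = 20/3; w3: 0 ≤ 0, skip.
Smallest ratio is 20/3 in the row of w2, so w2 leaves.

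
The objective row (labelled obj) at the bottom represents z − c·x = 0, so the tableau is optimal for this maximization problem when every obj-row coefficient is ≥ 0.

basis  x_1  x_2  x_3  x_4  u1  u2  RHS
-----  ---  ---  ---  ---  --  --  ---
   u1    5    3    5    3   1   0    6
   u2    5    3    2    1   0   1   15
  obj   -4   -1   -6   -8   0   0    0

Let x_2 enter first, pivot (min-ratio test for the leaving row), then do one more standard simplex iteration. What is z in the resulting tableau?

Ratio test on column x_2 — row 1: 6/3 = 2; row 2: 15/3 = 5. Minimum is 2 at row 1 (u1 leaves); pivot element 3.
Pivot on row 1; the obj-row RHS becomes 0 − (-1)·2 = 2.
Next entering variable (most negative obj-row entry -7): x_4.
Ratio test on column x_4 — row 1: 2/1 = 2; row 2: entry -2 ≤ 0. Minimum is 2 at row 1 (x_2 leaves); pivot element 1.
After the second pivot the obj-row RHS is 2 − (-7)·2 = 16.

16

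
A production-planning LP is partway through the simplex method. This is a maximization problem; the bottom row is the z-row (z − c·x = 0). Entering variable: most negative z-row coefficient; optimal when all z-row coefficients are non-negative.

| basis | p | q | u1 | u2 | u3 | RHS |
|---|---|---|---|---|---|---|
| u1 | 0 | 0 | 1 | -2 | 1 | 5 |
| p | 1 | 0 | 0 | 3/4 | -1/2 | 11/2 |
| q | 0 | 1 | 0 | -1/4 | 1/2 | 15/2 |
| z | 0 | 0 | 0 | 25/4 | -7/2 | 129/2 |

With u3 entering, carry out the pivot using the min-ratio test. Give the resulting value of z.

82

Ratio test on column u3 — row 1: 5/1 = 5; row 2: entry -1/2 ≤ 0; row 3: (15/2)/(1/2) = 15. Minimum is 5 at row 1 (u1 leaves); pivot element 1.
Pivot on row 1; the z-row RHS becomes 129/2 − (-7/2)·5 = 82.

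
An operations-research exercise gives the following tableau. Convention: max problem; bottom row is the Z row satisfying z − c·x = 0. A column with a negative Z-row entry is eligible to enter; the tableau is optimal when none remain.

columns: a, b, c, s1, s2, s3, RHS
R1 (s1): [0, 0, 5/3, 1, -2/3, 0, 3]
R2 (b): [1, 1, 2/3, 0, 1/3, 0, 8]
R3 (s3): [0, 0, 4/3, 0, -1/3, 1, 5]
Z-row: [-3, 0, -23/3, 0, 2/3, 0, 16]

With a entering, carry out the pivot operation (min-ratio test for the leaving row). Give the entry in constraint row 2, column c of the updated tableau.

Ratio test on column a — row 1: entry 0 ≤ 0; row 2: 8/1 = 8; row 3: entry 0 ≤ 0. Minimum is 8 at row 2 (b leaves); pivot element 1.
Divide row 2 by 1; eliminate column a from the other rows.
In the new row 2, the c entry is the old entry divided by the pivot: (2/3)/1 = 2/3.

2/3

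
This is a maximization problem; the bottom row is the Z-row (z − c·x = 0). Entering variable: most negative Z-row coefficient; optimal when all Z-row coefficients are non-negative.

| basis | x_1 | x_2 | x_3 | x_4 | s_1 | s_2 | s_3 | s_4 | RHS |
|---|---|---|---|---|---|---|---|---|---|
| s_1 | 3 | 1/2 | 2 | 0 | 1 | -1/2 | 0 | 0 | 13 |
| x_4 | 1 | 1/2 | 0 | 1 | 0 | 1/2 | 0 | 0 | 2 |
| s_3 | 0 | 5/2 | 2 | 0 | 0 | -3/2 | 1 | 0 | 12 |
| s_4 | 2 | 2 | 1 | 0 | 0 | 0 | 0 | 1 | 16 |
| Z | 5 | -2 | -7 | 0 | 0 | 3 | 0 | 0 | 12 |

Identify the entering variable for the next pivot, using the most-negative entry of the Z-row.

Negative Z-row entries: x_2: -2, x_3: -7.
The most negative is -7 in column x_3, so x_3 enters.

x_3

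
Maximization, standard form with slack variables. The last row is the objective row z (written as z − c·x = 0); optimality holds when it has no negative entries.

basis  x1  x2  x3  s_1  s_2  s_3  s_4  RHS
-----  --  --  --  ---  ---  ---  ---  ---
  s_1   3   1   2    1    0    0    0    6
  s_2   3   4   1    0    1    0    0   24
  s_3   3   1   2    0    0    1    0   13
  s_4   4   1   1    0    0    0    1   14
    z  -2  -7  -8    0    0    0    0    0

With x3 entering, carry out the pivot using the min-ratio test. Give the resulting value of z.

Ratio test on column x3 — row 1: 6/2 = 3; row 2: 24/1 = 24; row 3: 13/2 = 13/2; row 4: 14/1 = 14. Minimum is 3 at row 1 (s_1 leaves); pivot element 2.
Pivot on row 1; the z-row RHS becomes 0 − (-8)·3 = 24.

24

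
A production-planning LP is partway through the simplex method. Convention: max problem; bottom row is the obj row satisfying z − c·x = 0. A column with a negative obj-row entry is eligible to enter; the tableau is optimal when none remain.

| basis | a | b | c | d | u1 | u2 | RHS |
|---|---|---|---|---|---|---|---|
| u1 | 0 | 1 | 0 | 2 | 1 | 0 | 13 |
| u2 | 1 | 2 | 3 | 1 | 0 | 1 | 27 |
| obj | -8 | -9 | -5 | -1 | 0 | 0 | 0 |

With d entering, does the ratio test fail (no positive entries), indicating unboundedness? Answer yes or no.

no

Column d has positive entries in row(s) 1, 2, so the ratio test bounds it — not unbounded.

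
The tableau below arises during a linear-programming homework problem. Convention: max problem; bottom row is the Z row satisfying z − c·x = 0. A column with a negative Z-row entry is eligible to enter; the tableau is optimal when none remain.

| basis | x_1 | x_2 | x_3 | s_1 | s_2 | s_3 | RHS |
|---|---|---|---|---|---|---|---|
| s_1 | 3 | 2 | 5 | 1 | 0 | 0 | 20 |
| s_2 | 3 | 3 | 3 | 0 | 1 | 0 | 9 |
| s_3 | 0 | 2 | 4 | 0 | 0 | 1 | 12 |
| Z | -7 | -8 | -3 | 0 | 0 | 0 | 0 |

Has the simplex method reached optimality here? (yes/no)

no

The Z-row has a negative entry -8 in column x_2, so it is not optimal.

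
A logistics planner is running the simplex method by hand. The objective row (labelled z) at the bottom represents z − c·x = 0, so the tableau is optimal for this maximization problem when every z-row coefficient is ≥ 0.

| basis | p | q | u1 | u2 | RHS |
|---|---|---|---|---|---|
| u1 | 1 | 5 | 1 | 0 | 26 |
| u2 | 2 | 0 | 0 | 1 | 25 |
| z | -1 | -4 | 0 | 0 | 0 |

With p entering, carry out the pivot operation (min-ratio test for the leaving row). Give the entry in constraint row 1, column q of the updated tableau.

5

Ratio test on column p — row 1: 26/1 = 26; row 2: 25/2 = 25/2. Minimum is 25/2 at row 2 (u2 leaves); pivot element 2.
Divide row 2 by 2; eliminate column p from the other rows.
Row 1 update in column q: 5 − 1·0 = 5.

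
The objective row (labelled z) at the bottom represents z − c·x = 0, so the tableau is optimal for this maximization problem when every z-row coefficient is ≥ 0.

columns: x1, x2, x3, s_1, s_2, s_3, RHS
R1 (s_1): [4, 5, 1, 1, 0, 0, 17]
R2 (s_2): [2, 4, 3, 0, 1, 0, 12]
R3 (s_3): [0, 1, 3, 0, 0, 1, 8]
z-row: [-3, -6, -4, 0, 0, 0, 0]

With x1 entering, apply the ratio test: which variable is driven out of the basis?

Column x1 entries and ratios — s_1: 17/4 = 17/4; s_2: 12/2 = 6; s_3: 0 ≤ 0, skip.
Smallest ratio is 17/4 in the row of s_1, so s_1 leaves.

s_1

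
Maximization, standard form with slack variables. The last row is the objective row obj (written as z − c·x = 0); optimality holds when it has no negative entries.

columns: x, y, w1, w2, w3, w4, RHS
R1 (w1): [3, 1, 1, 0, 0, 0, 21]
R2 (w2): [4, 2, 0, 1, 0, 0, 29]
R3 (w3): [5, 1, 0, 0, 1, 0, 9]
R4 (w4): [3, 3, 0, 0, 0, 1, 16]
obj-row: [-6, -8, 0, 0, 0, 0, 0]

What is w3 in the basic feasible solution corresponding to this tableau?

w3 is basic (row 3); its value is the RHS of that row, 9.

9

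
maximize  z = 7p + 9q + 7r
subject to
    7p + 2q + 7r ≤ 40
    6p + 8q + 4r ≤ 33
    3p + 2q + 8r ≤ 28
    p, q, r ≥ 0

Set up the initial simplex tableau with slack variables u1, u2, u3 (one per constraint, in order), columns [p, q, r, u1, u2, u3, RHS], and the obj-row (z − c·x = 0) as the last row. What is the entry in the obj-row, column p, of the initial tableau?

-7

The obj-row carries the negated objective coefficients: the p entry is -7.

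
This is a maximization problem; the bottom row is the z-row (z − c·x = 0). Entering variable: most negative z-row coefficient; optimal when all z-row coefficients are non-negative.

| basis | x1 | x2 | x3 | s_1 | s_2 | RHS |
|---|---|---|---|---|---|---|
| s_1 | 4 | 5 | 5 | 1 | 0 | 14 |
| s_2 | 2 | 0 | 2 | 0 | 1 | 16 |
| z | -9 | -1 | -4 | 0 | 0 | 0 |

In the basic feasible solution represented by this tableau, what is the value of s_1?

s_1 is basic (row 1); its value is the RHS of that row, 14.

14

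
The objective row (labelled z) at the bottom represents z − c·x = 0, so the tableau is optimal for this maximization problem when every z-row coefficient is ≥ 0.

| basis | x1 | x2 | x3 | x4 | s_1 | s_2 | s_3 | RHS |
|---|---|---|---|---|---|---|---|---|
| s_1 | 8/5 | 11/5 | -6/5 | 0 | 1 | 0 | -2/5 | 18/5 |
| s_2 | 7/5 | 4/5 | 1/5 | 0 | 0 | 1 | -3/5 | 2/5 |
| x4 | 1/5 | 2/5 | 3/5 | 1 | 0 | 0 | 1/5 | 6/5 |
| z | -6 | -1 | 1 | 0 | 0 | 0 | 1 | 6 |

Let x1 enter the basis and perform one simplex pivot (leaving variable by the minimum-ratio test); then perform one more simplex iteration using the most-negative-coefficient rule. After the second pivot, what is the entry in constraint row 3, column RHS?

4

Ratio test on column x1 — row 1: (18/5)/(8/5) = 9/4; row 2: (2/5)/(7/5) = 2/7; row 3: (6/5)/(1/5) = 6. Minimum is 2/7 at row 2 (s_2 leaves); pivot element 7/5.
Divide row 2 by 7/5; eliminate column x1 from the other rows.
Second iteration: most negative z-row entry is -11/7 in column s_3, so s_3 enters.
Ratio test on column s_3 — row 1: (22/7)/(2/7) = 11; row 2: entry -3/7 ≤ 0; row 3: (8/7)/(2/7) = 4. Minimum is 4 at row 3 (x4 leaves); pivot element 2/7.
Divide row 3 by 2/7; eliminate column s_3 from the other rows.
After both pivots, the entry at constraint row 3, column RHS is 4.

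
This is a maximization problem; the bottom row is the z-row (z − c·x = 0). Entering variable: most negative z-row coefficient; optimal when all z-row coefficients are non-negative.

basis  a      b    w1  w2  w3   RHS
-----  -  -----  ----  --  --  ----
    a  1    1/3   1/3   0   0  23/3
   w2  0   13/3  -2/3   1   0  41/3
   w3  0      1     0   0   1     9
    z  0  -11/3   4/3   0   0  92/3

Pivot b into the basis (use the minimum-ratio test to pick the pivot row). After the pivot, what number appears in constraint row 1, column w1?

Ratio test on column b — row 1: (23/3)/(1/3) = 23; row 2: (41/3)/(13/3) = 41/13; row 3: 9/1 = 9. Minimum is 41/13 at row 2 (w2 leaves); pivot element 13/3.
Divide row 2 by 13/3; eliminate column b from the other rows.
Row 1 update in column w1: 1/3 − (1/3)·(-2/13) = 5/13.

5/13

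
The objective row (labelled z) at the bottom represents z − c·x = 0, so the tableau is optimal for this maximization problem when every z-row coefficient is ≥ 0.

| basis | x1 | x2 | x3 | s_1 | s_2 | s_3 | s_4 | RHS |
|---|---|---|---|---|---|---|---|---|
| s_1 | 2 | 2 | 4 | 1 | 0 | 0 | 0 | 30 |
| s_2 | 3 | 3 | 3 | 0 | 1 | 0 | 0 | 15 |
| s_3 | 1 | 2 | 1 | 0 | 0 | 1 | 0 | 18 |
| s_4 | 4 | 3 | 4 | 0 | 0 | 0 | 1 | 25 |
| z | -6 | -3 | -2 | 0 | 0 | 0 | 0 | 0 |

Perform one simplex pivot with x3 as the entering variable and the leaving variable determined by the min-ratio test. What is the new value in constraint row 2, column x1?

1

Ratio test on column x3 — row 1: 30/4 = 15/2; row 2: 15/3 = 5; row 3: 18/1 = 18; row 4: 25/4 = 25/4. Minimum is 5 at row 2 (s_2 leaves); pivot element 3.
Divide row 2 by 3; eliminate column x3 from the other rows.
In the new row 2, the x1 entry is the old entry divided by the pivot: 3/3 = 1.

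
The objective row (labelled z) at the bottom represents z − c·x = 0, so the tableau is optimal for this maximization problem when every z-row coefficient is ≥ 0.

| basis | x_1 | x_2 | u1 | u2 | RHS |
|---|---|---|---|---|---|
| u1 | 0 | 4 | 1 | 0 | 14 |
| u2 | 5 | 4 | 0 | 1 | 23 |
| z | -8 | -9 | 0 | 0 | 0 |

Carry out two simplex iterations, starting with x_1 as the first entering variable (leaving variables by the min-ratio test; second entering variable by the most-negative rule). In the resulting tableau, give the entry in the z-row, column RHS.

459/10

Ratio test on column x_1 — row 1: entry 0 ≤ 0; row 2: 23/5 = 23/5. Minimum is 23/5 at row 2 (u2 leaves); pivot element 5.
Divide row 2 by 5; eliminate column x_1 from the other rows.
Second iteration: most negative z-row entry is -13/5 in column x_2, so x_2 enters.
Ratio test on column x_2 — row 1: 14/4 = 7/2; row 2: (23/5)/(4/5) = 23/4. Minimum is 7/2 at row 1 (u1 leaves); pivot element 4.
Divide row 1 by 4; eliminate column x_2 from the other rows.
After both pivots, the entry at the z-row, column RHS is 459/10.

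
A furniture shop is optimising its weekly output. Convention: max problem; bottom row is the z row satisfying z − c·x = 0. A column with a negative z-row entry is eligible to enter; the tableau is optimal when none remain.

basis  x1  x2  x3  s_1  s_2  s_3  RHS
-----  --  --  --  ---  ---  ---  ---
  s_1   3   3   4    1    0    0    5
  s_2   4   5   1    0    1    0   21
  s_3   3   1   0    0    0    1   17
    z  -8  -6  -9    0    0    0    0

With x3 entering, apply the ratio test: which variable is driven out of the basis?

Column x3 entries and ratios — s_1: 5/4 = 5/4; s_2: 21/1 = 21; s_3: 0 ≤ 0, skip.
Smallest ratio is 5/4 in the row of s_1, so s_1 leaves.

s_1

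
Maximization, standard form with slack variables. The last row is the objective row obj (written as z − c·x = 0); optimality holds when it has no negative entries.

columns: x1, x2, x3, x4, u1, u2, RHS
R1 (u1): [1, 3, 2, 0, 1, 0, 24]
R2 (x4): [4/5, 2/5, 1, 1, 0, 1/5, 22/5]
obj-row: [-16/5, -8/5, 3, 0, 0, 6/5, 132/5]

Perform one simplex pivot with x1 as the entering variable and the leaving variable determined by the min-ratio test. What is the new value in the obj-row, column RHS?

44

Ratio test on column x1 — row 1: 24/1 = 24; row 2: (22/5)/(4/5) = 11/2. Minimum is 11/2 at row 2 (x4 leaves); pivot element 4/5.
Divide row 2 by 4/5; eliminate column x1 from the other rows.
obj-row update in column RHS: 132/5 − (-16/5)·(11/2) = 44.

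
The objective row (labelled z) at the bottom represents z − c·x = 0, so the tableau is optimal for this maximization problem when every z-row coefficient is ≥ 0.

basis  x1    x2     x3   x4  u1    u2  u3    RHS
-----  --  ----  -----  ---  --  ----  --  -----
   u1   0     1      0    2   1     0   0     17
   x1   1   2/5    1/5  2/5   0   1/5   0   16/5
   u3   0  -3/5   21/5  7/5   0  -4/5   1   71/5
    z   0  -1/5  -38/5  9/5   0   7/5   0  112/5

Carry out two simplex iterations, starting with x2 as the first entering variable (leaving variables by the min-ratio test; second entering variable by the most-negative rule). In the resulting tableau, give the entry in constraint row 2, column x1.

7/3

Ratio test on column x2 — row 1: 17/1 = 17; row 2: (16/5)/(2/5) = 8; row 3: entry -3/5 ≤ 0. Minimum is 8 at row 2 (x1 leaves); pivot element 2/5.
Divide row 2 by 2/5; eliminate column x2 from the other rows.
Second iteration: most negative z-row entry is -15/2 in column x3, so x3 enters.
Ratio test on column x3 — row 1: entry -1/2 ≤ 0; row 2: 8/(1/2) = 16; row 3: 19/(9/2) = 38/9. Minimum is 38/9 at row 3 (u3 leaves); pivot element 9/2.
Divide row 3 by 9/2; eliminate column x3 from the other rows.
After both pivots, the entry at constraint row 2, column x1 is 7/3.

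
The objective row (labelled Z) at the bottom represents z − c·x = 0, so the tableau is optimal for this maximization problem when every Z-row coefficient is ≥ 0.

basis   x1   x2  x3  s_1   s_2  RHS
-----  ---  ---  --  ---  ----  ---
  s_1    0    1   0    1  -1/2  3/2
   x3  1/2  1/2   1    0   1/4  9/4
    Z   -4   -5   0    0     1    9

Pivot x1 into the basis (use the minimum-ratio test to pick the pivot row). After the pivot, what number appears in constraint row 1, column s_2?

Ratio test on column x1 — row 1: entry 0 ≤ 0; row 2: (9/4)/(1/2) = 9/2. Minimum is 9/2 at row 2 (x3 leaves); pivot element 1/2.
Divide row 2 by 1/2; eliminate column x1 from the other rows.
Row 1 update in column s_2: -1/2 − 0·(1/2) = -1/2.

-1/2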